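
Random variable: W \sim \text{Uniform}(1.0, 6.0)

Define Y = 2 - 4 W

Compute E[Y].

For Y = -4W + 2:
E[Y] = -4 * E[W] + 2
E[W] = (1 + 6)/2 = 3.5
E[Y] = -4 * 3.5 + 2 = -12

-12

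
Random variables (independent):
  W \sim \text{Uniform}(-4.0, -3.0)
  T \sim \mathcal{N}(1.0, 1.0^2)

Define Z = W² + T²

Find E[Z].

E[Z] = E[W²] + E[T²]
E[W²] = Var(W) + E[W]² = 0.083333333 + 12.25 = 12.333333
E[T²] = Var(T) + E[T]² = 1 + 1 = 2
E[Z] = 12.333333 + 2 = 14.333333

14.333333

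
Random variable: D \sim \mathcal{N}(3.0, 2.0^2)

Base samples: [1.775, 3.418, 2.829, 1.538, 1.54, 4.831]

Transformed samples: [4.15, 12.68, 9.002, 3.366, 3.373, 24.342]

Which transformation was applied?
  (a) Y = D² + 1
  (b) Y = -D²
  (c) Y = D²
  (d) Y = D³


Checking option (a) Y = D² + 1:
  D = 1.775 -> Y = 4.15 ✓
  D = 3.418 -> Y = 12.68 ✓
  D = 2.829 -> Y = 9.002 ✓
All samples match this transformation.

(a) D² + 1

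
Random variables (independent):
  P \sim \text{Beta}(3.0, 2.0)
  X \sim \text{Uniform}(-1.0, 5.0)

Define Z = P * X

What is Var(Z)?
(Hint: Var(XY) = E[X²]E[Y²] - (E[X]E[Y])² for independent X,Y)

Var(XY) = E[X²]E[Y²] - (E[X]E[Y])²
E[P] = 0.6, Var(P) = 0.04
E[X] = 2, Var(X) = 3
E[P²] = 0.04 + 0.6² = 0.4
E[X²] = 3 + 2² = 7
Var(Z) = 0.4*7 - (0.6*2)²
= 2.8 - 1.44 = 1.36

1.36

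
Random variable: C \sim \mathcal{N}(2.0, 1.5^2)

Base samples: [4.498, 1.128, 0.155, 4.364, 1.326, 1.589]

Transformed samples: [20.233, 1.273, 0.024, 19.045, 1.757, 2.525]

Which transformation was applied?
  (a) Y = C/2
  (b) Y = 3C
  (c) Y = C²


Checking option (c) Y = C²:
  C = 4.498 -> Y = 20.233 ✓
  C = 1.128 -> Y = 1.273 ✓
  C = 0.155 -> Y = 0.024 ✓
All samples match this transformation.

(c) C²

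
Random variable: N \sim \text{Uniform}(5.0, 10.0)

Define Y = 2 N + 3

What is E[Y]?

For Y = 2N + 3:
E[Y] = 2 * E[N] + 3
E[N] = (5 + 10)/2 = 7.5
E[Y] = 2 * 7.5 + 3 = 18

18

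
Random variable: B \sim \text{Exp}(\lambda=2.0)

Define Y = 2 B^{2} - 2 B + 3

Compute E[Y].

E[Y] = 2*E[B²] - 2*E[B] + 3
E[B] = 0.5
E[B²] = Var(B) + (E[B])² = 0.25 + 0.25 = 0.5
E[Y] = 2*0.5 - 2*0.5 + 3 = 3

3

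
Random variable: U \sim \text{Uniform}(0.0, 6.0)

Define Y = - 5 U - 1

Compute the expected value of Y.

For Y = -5U - 1:
E[Y] = -5 * E[U] - 1
E[U] = (0 + 6)/2 = 3
E[Y] = -5 * 3 - 1 = -16

-16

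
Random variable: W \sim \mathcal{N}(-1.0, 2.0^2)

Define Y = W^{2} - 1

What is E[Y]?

E[Y] = 1*E[W²] - 1
E[W] = -1
E[W²] = Var(W) + (E[W])² = 4 + 1 = 5
E[Y] = 1*5 - 1 = 4

4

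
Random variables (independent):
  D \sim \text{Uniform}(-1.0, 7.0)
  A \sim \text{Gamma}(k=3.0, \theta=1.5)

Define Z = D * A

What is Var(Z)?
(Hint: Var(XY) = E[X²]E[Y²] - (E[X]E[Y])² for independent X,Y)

Var(XY) = E[X²]E[Y²] - (E[X]E[Y])²
E[D] = 3, Var(D) = 5.3333333
E[A] = 4.5, Var(A) = 6.75
E[D²] = 5.3333333 + 3² = 14.333333
E[A²] = 6.75 + 4.5² = 27
Var(Z) = 14.333333*27 - (3*4.5)²
= 387 - 182.25 = 204.75

204.75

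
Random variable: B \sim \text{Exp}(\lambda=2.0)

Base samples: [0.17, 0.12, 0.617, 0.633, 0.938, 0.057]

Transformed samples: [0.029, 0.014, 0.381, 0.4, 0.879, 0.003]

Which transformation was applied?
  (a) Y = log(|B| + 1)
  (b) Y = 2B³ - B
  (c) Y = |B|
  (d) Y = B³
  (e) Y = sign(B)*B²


Checking option (e) Y = sign(B)*B²:
  B = 0.17 -> Y = 0.029 ✓
  B = 0.12 -> Y = 0.014 ✓
  B = 0.617 -> Y = 0.381 ✓
All samples match this transformation.

(e) sign(B)*B²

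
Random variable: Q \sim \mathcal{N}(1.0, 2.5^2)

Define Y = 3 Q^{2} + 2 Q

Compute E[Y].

E[Y] = 3*E[Q²] + 2*E[Q]
E[Q] = 1
E[Q²] = Var(Q) + (E[Q])² = 6.25 + 1 = 7.25
E[Y] = 3*7.25 + 2*1 = 23.75

23.75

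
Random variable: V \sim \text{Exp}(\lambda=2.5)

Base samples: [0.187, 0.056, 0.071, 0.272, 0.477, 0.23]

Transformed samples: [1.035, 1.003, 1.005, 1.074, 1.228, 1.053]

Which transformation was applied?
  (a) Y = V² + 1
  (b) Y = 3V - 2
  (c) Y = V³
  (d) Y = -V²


Checking option (a) Y = V² + 1:
  V = 0.187 -> Y = 1.035 ✓
  V = 0.056 -> Y = 1.003 ✓
  V = 0.071 -> Y = 1.005 ✓
All samples match this transformation.

(a) V² + 1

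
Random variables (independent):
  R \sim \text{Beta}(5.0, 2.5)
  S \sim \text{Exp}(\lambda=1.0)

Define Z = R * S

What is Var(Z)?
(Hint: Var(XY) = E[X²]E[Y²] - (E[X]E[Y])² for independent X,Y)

Var(XY) = E[X²]E[Y²] - (E[X]E[Y])²
E[R] = 0.66666667, Var(R) = 0.026143791
E[S] = 1, Var(S) = 1
E[R²] = 0.026143791 + 0.66666667² = 0.47058824
E[S²] = 1 + 1² = 2
Var(Z) = 0.47058824*2 - (0.66666667*1)²
= 0.94117647 - 0.44444444 = 0.49673203

0.49673203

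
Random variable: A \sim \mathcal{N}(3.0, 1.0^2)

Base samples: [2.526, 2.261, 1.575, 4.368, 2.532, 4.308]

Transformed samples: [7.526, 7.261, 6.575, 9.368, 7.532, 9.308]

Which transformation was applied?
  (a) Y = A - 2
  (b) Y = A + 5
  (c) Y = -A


Checking option (b) Y = A + 5:
  A = 2.526 -> Y = 7.526 ✓
  A = 2.261 -> Y = 7.261 ✓
  A = 1.575 -> Y = 6.575 ✓
All samples match this transformation.

(b) A + 5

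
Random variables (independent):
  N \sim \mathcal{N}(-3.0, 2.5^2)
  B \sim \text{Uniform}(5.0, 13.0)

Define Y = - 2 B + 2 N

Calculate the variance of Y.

For independent RVs: Var(aX + bY) = a²Var(X) + b²Var(Y)
Var(N) = 6.25
Var(B) = 5.3333333
Var(Y) = 2²*6.25 + (-2)²*5.3333333
= 4*6.25 + 4*5.3333333 = 46.333333

46.333333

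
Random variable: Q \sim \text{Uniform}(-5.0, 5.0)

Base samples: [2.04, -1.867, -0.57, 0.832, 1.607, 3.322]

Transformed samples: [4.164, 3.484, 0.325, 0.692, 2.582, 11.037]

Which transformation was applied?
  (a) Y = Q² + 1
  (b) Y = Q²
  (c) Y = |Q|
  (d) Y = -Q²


Checking option (b) Y = Q²:
  Q = 2.04 -> Y = 4.164 ✓
  Q = -1.867 -> Y = 3.484 ✓
  Q = -0.57 -> Y = 0.325 ✓
All samples match this transformation.

(b) Q²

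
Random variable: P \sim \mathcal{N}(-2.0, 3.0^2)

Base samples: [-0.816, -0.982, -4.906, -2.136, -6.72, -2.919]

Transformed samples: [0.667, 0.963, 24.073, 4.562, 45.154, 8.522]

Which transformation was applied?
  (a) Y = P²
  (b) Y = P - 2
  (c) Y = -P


Checking option (a) Y = P²:
  P = -0.816 -> Y = 0.667 ✓
  P = -0.982 -> Y = 0.963 ✓
  P = -4.906 -> Y = 24.073 ✓
All samples match this transformation.

(a) P²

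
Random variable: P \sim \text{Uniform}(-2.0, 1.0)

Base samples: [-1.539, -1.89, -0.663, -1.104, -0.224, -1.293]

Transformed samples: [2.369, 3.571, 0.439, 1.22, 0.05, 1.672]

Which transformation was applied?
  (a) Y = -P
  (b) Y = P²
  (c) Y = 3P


Checking option (b) Y = P²:
  P = -1.539 -> Y = 2.369 ✓
  P = -1.89 -> Y = 3.571 ✓
  P = -0.663 -> Y = 0.439 ✓
All samples match this transformation.

(b) P²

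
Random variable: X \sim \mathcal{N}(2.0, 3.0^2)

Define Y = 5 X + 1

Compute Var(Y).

For Y = aX + b: Var(Y) = a² * Var(X)
Var(X) = 3.0^2 = 9
Var(Y) = 5² * 9 = 25 * 9 = 225

225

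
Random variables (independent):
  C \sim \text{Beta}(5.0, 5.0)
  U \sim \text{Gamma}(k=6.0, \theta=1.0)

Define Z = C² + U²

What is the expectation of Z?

E[Z] = E[C²] + E[U²]
E[C²] = Var(C) + E[C]² = 0.022727273 + 0.25 = 0.27272727
E[U²] = Var(U) + E[U]² = 6 + 36 = 42
E[Z] = 0.27272727 + 42 = 42.272727

42.272727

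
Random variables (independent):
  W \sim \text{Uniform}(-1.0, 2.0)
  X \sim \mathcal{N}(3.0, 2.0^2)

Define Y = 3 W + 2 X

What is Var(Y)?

For independent RVs: Var(aX + bY) = a²Var(X) + b²Var(Y)
Var(W) = 0.75
Var(X) = 4
Var(Y) = 3²*0.75 + 2²*4
= 9*0.75 + 4*4 = 22.75

22.75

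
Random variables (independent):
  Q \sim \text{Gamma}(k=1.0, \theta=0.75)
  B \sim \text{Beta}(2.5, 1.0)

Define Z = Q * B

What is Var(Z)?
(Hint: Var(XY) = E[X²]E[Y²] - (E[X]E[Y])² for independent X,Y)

Var(XY) = E[X²]E[Y²] - (E[X]E[Y])²
E[Q] = 0.75, Var(Q) = 0.5625
E[B] = 0.71428571, Var(B) = 0.045351474
E[Q²] = 0.5625 + 0.75² = 1.125
E[B²] = 0.045351474 + 0.71428571² = 0.55555556
Var(Z) = 1.125*0.55555556 - (0.75*0.71428571)²
= 0.625 - 0.2869898 = 0.3380102

0.3380102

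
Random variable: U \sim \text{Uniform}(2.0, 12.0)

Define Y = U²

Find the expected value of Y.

Using E[X²] = Var(X) + (E[X])²:
E[U] = 7
Var(U) = (12 - 2)^2/12 = 8.3333333
E[U²] = 8.3333333 + 7² = 8.3333333 + 49 = 57.333333

57.333333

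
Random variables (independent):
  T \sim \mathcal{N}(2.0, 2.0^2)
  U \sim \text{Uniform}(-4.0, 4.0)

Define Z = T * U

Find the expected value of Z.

For independent RVs: E[XY] = E[X]*E[Y]
E[T] = 2
E[U] = 0
E[Z] = 2 * 0 = 0

0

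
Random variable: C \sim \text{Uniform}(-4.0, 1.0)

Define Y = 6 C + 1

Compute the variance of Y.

For Y = aC + b: Var(Y) = a² * Var(C)
Var(C) = (1 + 4)^2/12 = 2.0833333
Var(Y) = 6² * 2.0833333 = 36 * 2.0833333 = 75

75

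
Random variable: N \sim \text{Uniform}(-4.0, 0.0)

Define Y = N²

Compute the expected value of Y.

Using E[X²] = Var(X) + (E[X])²:
E[N] = -2
Var(N) = (0 + 4)^2/12 = 1.3333333
E[N²] = 1.3333333 + (-2)² = 1.3333333 + 4 = 5.3333333

5.3333333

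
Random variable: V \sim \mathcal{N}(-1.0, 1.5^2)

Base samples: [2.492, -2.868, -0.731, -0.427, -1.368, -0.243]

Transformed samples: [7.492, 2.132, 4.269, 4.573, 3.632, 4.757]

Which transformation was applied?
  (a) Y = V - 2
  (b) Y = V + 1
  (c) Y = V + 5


Checking option (c) Y = V + 5:
  V = 2.492 -> Y = 7.492 ✓
  V = -2.868 -> Y = 2.132 ✓
  V = -0.731 -> Y = 4.269 ✓
All samples match this transformation.

(c) V + 5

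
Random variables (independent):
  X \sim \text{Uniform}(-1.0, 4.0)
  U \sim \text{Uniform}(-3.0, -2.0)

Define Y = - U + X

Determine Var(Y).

For independent RVs: Var(aX + bY) = a²Var(X) + b²Var(Y)
Var(X) = 2.0833333
Var(U) = 0.083333333
Var(Y) = 1²*2.0833333 + (-1)²*0.083333333
= 1*2.0833333 + 1*0.083333333 = 2.1666667

2.1666667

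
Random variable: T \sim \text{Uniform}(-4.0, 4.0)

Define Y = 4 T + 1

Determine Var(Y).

For Y = aT + b: Var(Y) = a² * Var(T)
Var(T) = (4 + 4)^2/12 = 5.3333333
Var(Y) = 4² * 5.3333333 = 16 * 5.3333333 = 85.333333

85.333333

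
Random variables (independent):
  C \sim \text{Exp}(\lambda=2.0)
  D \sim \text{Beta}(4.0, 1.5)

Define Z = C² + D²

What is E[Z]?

E[Z] = E[C²] + E[D²]
E[C²] = Var(C) + E[C]² = 0.25 + 0.25 = 0.5
E[D²] = Var(D) + E[D]² = 0.03051494 + 0.52892562 = 0.55944056
E[Z] = 0.5 + 0.55944056 = 1.0594406

1.0594406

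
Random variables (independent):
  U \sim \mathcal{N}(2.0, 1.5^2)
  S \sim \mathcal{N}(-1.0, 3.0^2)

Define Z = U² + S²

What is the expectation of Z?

E[Z] = E[U²] + E[S²]
E[U²] = Var(U) + E[U]² = 2.25 + 4 = 6.25
E[S²] = Var(S) + E[S]² = 9 + 1 = 10
E[Z] = 6.25 + 10 = 16.25

16.25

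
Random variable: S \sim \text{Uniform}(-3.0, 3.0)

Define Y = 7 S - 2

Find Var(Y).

For Y = aS + b: Var(Y) = a² * Var(S)
Var(S) = (3 + 3)^2/12 = 3
Var(Y) = 7² * 3 = 49 * 3 = 147

147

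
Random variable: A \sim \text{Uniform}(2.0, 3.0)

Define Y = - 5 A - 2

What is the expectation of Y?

For Y = -5A - 2:
E[Y] = -5 * E[A] - 2
E[A] = (2 + 3)/2 = 2.5
E[Y] = -5 * 2.5 - 2 = -14.5

-14.5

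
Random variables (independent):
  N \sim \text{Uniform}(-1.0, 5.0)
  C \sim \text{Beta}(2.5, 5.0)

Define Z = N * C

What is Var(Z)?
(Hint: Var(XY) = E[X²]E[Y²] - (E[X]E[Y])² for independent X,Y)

Var(XY) = E[X²]E[Y²] - (E[X]E[Y])²
E[N] = 2, Var(N) = 3
E[C] = 0.33333333, Var(C) = 0.026143791
E[N²] = 3 + 2² = 7
E[C²] = 0.026143791 + 0.33333333² = 0.1372549
Var(Z) = 7*0.1372549 - (2*0.33333333)²
= 0.96078431 - 0.44444444 = 0.51633987

0.51633987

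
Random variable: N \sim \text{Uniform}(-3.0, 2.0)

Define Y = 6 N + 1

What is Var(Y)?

For Y = aN + b: Var(Y) = a² * Var(N)
Var(N) = (2 + 3)^2/12 = 2.0833333
Var(Y) = 6² * 2.0833333 = 36 * 2.0833333 = 75

75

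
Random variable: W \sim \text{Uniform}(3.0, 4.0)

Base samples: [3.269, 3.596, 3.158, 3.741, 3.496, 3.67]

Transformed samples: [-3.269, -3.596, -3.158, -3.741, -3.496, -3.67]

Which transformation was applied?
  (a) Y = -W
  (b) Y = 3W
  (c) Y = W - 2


Checking option (a) Y = -W:
  W = 3.269 -> Y = -3.269 ✓
  W = 3.596 -> Y = -3.596 ✓
  W = 3.158 -> Y = -3.158 ✓
All samples match this transformation.

(a) -W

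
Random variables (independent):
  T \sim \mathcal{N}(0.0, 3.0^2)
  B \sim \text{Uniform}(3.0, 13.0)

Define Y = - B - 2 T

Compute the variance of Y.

For independent RVs: Var(aX + bY) = a²Var(X) + b²Var(Y)
Var(T) = 9
Var(B) = 8.3333333
Var(Y) = (-2)²*9 + (-1)²*8.3333333
= 4*9 + 1*8.3333333 = 44.333333

44.333333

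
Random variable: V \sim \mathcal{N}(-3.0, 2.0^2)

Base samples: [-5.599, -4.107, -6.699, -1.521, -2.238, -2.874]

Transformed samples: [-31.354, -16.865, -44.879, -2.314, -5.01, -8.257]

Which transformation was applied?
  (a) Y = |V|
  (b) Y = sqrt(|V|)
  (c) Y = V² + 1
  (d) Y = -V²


Checking option (d) Y = -V²:
  V = -5.599 -> Y = -31.354 ✓
  V = -4.107 -> Y = -16.865 ✓
  V = -6.699 -> Y = -44.879 ✓
All samples match this transformation.

(d) -V²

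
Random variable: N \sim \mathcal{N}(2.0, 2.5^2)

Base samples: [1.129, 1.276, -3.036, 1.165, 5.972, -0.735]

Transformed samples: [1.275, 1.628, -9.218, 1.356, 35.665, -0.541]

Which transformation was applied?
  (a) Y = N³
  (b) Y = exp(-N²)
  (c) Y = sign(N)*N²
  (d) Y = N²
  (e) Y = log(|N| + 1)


Checking option (c) Y = sign(N)*N²:
  N = 1.129 -> Y = 1.275 ✓
  N = 1.276 -> Y = 1.628 ✓
  N = -3.036 -> Y = -9.218 ✓
All samples match this transformation.

(c) sign(N)*N²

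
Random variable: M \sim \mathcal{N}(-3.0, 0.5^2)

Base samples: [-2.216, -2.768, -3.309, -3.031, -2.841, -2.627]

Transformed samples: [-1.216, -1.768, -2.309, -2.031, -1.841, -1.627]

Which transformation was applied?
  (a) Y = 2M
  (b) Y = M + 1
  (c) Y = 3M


Checking option (b) Y = M + 1:
  M = -2.216 -> Y = -1.216 ✓
  M = -2.768 -> Y = -1.768 ✓
  M = -3.309 -> Y = -2.309 ✓
All samples match this transformation.

(b) M + 1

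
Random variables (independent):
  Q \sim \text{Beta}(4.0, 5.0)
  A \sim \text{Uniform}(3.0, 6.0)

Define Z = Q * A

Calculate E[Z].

For independent RVs: E[XY] = E[X]*E[Y]
E[Q] = 0.44444444
E[A] = 4.5
E[Z] = 0.44444444 * 4.5 = 2

2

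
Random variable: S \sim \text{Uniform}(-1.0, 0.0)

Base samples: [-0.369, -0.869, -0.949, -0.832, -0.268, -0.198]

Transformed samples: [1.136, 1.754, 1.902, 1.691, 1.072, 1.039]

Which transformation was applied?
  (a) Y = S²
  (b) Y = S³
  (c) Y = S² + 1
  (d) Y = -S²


Checking option (c) Y = S² + 1:
  S = -0.369 -> Y = 1.136 ✓
  S = -0.869 -> Y = 1.754 ✓
  S = -0.949 -> Y = 1.902 ✓
All samples match this transformation.

(c) S² + 1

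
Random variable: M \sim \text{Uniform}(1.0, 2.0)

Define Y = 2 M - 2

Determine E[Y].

For Y = 2M - 2:
E[Y] = 2 * E[M] - 2
E[M] = (1 + 2)/2 = 1.5
E[Y] = 2 * 1.5 - 2 = 1

1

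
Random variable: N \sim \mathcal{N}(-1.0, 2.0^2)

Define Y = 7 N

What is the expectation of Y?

For Y = 7N:
E[Y] = 7 * E[N]
E[N] = -1.0 = -1
E[Y] = 7 * (-1) = -7

-7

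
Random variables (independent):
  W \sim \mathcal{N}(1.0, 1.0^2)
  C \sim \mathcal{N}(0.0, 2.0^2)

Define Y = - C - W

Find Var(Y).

For independent RVs: Var(aX + bY) = a²Var(X) + b²Var(Y)
Var(W) = 1
Var(C) = 4
Var(Y) = (-1)²*1 + (-1)²*4
= 1*1 + 1*4 = 5

5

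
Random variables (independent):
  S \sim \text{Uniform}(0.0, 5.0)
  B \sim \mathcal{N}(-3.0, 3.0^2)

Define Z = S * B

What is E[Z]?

For independent RVs: E[XY] = E[X]*E[Y]
E[S] = 2.5
E[B] = -3
E[Z] = 2.5 * (-3) = -7.5

-7.5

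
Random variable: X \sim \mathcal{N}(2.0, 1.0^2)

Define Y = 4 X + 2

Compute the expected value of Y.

For Y = 4X + 2:
E[Y] = 4 * E[X] + 2
E[X] = 2.0 = 2
E[Y] = 4 * 2 + 2 = 10

10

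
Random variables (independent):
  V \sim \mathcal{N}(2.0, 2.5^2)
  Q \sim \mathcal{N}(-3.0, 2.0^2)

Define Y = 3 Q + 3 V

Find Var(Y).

For independent RVs: Var(aX + bY) = a²Var(X) + b²Var(Y)
Var(V) = 6.25
Var(Q) = 4
Var(Y) = 3²*6.25 + 3²*4
= 9*6.25 + 9*4 = 92.25

92.25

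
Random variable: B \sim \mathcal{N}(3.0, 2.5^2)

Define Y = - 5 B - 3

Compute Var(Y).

For Y = aB + b: Var(Y) = a² * Var(B)
Var(B) = 2.5^2 = 6.25
Var(Y) = (-5)² * 6.25 = 25 * 6.25 = 156.25

156.25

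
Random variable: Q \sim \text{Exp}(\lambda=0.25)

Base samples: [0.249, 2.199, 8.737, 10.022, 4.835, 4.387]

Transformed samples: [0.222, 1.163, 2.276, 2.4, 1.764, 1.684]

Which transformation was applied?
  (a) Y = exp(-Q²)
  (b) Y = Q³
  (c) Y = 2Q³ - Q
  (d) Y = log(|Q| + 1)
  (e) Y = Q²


Checking option (d) Y = log(|Q| + 1):
  Q = 0.249 -> Y = 0.222 ✓
  Q = 2.199 -> Y = 1.163 ✓
  Q = 8.737 -> Y = 2.276 ✓
All samples match this transformation.

(d) log(|Q| + 1)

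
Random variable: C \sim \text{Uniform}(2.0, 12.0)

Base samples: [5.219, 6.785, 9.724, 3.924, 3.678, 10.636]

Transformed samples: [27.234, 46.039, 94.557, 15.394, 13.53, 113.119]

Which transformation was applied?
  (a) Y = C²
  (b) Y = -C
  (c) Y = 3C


Checking option (a) Y = C²:
  C = 5.219 -> Y = 27.234 ✓
  C = 6.785 -> Y = 46.039 ✓
  C = 9.724 -> Y = 94.557 ✓
All samples match this transformation.

(a) C²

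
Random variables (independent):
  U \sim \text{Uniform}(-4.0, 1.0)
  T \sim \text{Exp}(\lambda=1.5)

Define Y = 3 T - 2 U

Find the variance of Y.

For independent RVs: Var(aX + bY) = a²Var(X) + b²Var(Y)
Var(U) = 2.0833333
Var(T) = 0.44444444
Var(Y) = (-2)²*2.0833333 + 3²*0.44444444
= 4*2.0833333 + 9*0.44444444 = 12.333333

12.333333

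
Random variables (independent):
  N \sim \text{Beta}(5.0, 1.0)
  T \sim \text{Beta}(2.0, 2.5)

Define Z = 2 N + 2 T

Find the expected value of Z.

E[Z] = 2*E[N] + 2*E[T]
E[N] = 0.83333333
E[T] = 0.44444444
E[Z] = 2*0.83333333 + 2*0.44444444 = 2.5555556

2.5555556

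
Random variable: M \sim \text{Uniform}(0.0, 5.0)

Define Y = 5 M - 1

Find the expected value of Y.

For Y = 5M - 1:
E[Y] = 5 * E[M] - 1
E[M] = (0 + 5)/2 = 2.5
E[Y] = 5 * 2.5 - 1 = 11.5

11.5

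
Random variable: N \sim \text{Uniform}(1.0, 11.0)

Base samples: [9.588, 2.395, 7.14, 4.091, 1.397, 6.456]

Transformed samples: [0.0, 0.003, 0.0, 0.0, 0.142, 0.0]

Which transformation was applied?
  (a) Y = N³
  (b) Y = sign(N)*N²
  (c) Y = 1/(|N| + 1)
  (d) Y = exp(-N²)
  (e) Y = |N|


Checking option (d) Y = exp(-N²):
  N = 9.588 -> Y = 0.0 ✓
  N = 2.395 -> Y = 0.003 ✓
  N = 7.14 -> Y = 0.0 ✓
All samples match this transformation.

(d) exp(-N²)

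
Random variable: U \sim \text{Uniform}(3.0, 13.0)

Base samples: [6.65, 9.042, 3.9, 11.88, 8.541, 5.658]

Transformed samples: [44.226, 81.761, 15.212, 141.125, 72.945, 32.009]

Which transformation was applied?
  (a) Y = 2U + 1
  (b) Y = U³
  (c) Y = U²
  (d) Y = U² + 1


Checking option (c) Y = U²:
  U = 6.65 -> Y = 44.226 ✓
  U = 9.042 -> Y = 81.761 ✓
  U = 3.9 -> Y = 15.212 ✓
All samples match this transformation.

(c) U²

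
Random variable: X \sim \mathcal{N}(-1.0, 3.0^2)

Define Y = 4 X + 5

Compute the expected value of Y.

For Y = 4X + 5:
E[Y] = 4 * E[X] + 5
E[X] = -1.0 = -1
E[Y] = 4 * (-1) + 5 = 1

1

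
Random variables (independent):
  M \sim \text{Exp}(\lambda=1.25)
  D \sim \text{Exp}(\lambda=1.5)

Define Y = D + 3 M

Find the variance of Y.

For independent RVs: Var(aX + bY) = a²Var(X) + b²Var(Y)
Var(M) = 0.64
Var(D) = 0.44444444
Var(Y) = 3²*0.64 + 1²*0.44444444
= 9*0.64 + 1*0.44444444 = 6.2044444

6.2044444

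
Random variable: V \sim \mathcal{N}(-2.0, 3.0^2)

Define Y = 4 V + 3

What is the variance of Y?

For Y = aV + b: Var(Y) = a² * Var(V)
Var(V) = 3.0^2 = 9
Var(Y) = 4² * 9 = 16 * 9 = 144

144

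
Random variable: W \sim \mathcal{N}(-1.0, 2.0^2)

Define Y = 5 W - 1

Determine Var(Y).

For Y = aW + b: Var(Y) = a² * Var(W)
Var(W) = 2.0^2 = 4
Var(Y) = 5² * 4 = 25 * 4 = 100

100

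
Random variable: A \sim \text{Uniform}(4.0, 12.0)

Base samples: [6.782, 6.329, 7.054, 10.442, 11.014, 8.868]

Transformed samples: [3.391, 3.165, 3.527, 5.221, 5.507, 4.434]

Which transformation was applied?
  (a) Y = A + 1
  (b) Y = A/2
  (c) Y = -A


Checking option (b) Y = A/2:
  A = 6.782 -> Y = 3.391 ✓
  A = 6.329 -> Y = 3.165 ✓
  A = 7.054 -> Y = 3.527 ✓
All samples match this transformation.

(b) A/2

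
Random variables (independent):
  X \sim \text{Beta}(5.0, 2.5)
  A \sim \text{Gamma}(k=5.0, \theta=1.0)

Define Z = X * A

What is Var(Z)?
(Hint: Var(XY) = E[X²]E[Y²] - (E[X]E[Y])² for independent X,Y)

Var(XY) = E[X²]E[Y²] - (E[X]E[Y])²
E[X] = 0.66666667, Var(X) = 0.026143791
E[A] = 5, Var(A) = 5
E[X²] = 0.026143791 + 0.66666667² = 0.47058824
E[A²] = 5 + 5² = 30
Var(Z) = 0.47058824*30 - (0.66666667*5)²
= 14.117647 - 11.111111 = 3.0065359

3.0065359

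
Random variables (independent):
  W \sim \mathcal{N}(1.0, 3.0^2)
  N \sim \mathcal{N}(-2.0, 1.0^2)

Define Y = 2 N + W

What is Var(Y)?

For independent RVs: Var(aX + bY) = a²Var(X) + b²Var(Y)
Var(W) = 9
Var(N) = 1
Var(Y) = 1²*9 + 2²*1
= 1*9 + 4*1 = 13

13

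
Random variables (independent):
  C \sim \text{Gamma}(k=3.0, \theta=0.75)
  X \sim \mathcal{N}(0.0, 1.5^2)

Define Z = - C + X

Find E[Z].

E[Z] = -1*E[C] + 1*E[X]
E[C] = 2.25
E[X] = 0
E[Z] = -1*2.25 + 1*0 = -2.25

-2.25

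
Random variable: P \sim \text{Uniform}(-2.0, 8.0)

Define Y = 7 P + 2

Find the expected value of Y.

For Y = 7P + 2:
E[Y] = 7 * E[P] + 2
E[P] = (-2 + 8)/2 = 3
E[Y] = 7 * 3 + 2 = 23

23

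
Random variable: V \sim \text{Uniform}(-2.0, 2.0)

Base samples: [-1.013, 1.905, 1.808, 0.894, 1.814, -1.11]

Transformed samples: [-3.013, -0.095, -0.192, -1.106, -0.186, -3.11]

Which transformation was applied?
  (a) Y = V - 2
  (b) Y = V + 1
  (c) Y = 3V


Checking option (a) Y = V - 2:
  V = -1.013 -> Y = -3.013 ✓
  V = 1.905 -> Y = -0.095 ✓
  V = 1.808 -> Y = -0.192 ✓
All samples match this transformation.

(a) V - 2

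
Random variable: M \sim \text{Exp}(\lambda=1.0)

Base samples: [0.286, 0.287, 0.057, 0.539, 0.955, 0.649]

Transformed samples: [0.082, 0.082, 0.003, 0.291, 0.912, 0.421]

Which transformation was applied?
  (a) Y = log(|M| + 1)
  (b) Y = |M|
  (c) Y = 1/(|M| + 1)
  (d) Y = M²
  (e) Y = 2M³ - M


Checking option (d) Y = M²:
  M = 0.286 -> Y = 0.082 ✓
  M = 0.287 -> Y = 0.082 ✓
  M = 0.057 -> Y = 0.003 ✓
All samples match this transformation.

(d) M²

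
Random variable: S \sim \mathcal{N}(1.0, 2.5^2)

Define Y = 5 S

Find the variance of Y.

For Y = aS + b: Var(Y) = a² * Var(S)
Var(S) = 2.5^2 = 6.25
Var(Y) = 5² * 6.25 = 25 * 6.25 = 156.25

156.25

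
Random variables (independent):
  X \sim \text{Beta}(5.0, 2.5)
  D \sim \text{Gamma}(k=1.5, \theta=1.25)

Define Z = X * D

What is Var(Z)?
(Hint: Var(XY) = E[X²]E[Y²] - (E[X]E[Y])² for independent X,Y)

Var(XY) = E[X²]E[Y²] - (E[X]E[Y])²
E[X] = 0.66666667, Var(X) = 0.026143791
E[D] = 1.875, Var(D) = 2.34375
E[X²] = 0.026143791 + 0.66666667² = 0.47058824
E[D²] = 2.34375 + 1.875² = 5.859375
Var(Z) = 0.47058824*5.859375 - (0.66666667*1.875)²
= 2.7573529 - 1.5625 = 1.1948529

1.1948529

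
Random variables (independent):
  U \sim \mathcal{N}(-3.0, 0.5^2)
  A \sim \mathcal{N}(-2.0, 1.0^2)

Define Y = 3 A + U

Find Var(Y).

For independent RVs: Var(aX + bY) = a²Var(X) + b²Var(Y)
Var(U) = 0.25
Var(A) = 1
Var(Y) = 1²*0.25 + 3²*1
= 1*0.25 + 9*1 = 9.25

9.25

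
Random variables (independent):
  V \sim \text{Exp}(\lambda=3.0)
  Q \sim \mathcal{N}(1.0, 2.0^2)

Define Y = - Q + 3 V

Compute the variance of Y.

For independent RVs: Var(aX + bY) = a²Var(X) + b²Var(Y)
Var(V) = 0.11111111
Var(Q) = 4
Var(Y) = 3²*0.11111111 + (-1)²*4
= 9*0.11111111 + 1*4 = 5

5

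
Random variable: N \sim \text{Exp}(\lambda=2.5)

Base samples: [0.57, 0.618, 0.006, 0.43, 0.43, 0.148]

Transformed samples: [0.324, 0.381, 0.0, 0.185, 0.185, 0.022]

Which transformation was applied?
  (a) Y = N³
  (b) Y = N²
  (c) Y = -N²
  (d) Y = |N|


Checking option (b) Y = N²:
  N = 0.57 -> Y = 0.324 ✓
  N = 0.618 -> Y = 0.381 ✓
  N = 0.006 -> Y = 0.0 ✓
All samples match this transformation.

(b) N²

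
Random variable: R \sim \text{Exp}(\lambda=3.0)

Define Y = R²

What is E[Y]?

Using E[X²] = Var(X) + (E[X])²:
E[R] = 0.33333333
Var(R) = 1/3.0^2 = 0.11111111
E[R²] = 0.11111111 + 0.33333333² = 0.11111111 + 0.11111111 = 0.22222222

0.22222222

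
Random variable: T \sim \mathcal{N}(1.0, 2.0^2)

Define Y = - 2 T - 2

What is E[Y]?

For Y = -2T - 2:
E[Y] = -2 * E[T] - 2
E[T] = 1.0 = 1
E[Y] = -2 * 1 - 2 = -4

-4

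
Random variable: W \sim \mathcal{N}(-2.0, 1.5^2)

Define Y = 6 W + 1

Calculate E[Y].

For Y = 6W + 1:
E[Y] = 6 * E[W] + 1
E[W] = -2.0 = -2
E[Y] = 6 * (-2) + 1 = -11

-11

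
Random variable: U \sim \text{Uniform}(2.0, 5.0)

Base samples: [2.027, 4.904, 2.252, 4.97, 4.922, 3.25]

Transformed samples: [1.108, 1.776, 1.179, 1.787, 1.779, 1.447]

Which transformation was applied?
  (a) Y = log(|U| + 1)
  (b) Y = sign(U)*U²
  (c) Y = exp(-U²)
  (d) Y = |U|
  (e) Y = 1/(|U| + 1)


Checking option (a) Y = log(|U| + 1):
  U = 2.027 -> Y = 1.108 ✓
  U = 4.904 -> Y = 1.776 ✓
  U = 2.252 -> Y = 1.179 ✓
All samples match this transformation.

(a) log(|U| + 1)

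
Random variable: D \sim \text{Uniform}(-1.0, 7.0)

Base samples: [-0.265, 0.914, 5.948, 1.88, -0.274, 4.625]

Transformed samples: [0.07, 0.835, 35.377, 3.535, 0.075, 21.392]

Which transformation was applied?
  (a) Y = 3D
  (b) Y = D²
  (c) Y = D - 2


Checking option (b) Y = D²:
  D = -0.265 -> Y = 0.07 ✓
  D = 0.914 -> Y = 0.835 ✓
  D = 5.948 -> Y = 35.377 ✓
All samples match this transformation.

(b) D²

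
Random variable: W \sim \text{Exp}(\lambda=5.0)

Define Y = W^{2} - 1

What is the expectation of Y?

E[Y] = 1*E[W²] - 1
E[W] = 0.2
E[W²] = Var(W) + (E[W])² = 0.04 + 0.04 = 0.08
E[Y] = 1*0.08 - 1 = -0.92

-0.92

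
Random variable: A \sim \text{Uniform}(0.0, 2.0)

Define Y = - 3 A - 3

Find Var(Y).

For Y = aA + b: Var(Y) = a² * Var(A)
Var(A) = (2 - 0)^2/12 = 0.33333333
Var(Y) = (-3)² * 0.33333333 = 9 * 0.33333333 = 3

3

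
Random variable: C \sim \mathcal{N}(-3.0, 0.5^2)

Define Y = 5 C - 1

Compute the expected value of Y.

For Y = 5C - 1:
E[Y] = 5 * E[C] - 1
E[C] = -3.0 = -3
E[Y] = 5 * (-3) - 1 = -16

-16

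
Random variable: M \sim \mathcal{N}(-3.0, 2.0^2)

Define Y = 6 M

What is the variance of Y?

For Y = aM + b: Var(Y) = a² * Var(M)
Var(M) = 2.0^2 = 4
Var(Y) = 6² * 4 = 36 * 4 = 144

144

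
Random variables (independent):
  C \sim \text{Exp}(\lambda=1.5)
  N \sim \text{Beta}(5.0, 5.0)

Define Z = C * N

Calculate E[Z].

For independent RVs: E[XY] = E[X]*E[Y]
E[C] = 0.66666667
E[N] = 0.5
E[Z] = 0.66666667 * 0.5 = 0.33333333

0.33333333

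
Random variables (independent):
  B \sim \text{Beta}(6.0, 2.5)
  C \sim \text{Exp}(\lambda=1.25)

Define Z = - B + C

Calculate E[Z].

E[Z] = -1*E[B] + 1*E[C]
E[B] = 0.70588235
E[C] = 0.8
E[Z] = -1*0.70588235 + 1*0.8 = 0.094117647

0.094117647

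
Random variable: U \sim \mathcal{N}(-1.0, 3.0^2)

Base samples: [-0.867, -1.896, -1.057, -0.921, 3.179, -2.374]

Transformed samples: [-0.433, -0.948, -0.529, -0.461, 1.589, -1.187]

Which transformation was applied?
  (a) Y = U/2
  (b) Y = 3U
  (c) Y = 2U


Checking option (a) Y = U/2:
  U = -0.867 -> Y = -0.433 ✓
  U = -1.896 -> Y = -0.948 ✓
  U = -1.057 -> Y = -0.529 ✓
All samples match this transformation.

(a) U/2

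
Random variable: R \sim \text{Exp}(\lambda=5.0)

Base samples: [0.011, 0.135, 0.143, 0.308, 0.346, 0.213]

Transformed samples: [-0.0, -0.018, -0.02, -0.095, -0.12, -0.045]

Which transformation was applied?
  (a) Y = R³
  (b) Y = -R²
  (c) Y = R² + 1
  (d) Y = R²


Checking option (b) Y = -R²:
  R = 0.011 -> Y = -0.0 ✓
  R = 0.135 -> Y = -0.018 ✓
  R = 0.143 -> Y = -0.02 ✓
All samples match this transformation.

(b) -R²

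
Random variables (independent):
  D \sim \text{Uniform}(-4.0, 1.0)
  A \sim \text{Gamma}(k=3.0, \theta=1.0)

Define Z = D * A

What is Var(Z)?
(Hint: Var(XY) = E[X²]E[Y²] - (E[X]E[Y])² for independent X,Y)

Var(XY) = E[X²]E[Y²] - (E[X]E[Y])²
E[D] = -1.5, Var(D) = 2.0833333
E[A] = 3, Var(A) = 3
E[D²] = 2.0833333 + (-1.5)² = 4.3333333
E[A²] = 3 + 3² = 12
Var(Z) = 4.3333333*12 - (-1.5*3)²
= 52 - 20.25 = 31.75

31.75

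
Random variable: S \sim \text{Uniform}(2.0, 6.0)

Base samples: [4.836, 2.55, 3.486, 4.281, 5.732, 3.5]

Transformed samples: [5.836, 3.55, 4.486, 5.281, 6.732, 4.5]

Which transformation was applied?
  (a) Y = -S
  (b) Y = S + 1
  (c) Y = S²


Checking option (b) Y = S + 1:
  S = 4.836 -> Y = 5.836 ✓
  S = 2.55 -> Y = 3.55 ✓
  S = 3.486 -> Y = 4.486 ✓
All samples match this transformation.

(b) S + 1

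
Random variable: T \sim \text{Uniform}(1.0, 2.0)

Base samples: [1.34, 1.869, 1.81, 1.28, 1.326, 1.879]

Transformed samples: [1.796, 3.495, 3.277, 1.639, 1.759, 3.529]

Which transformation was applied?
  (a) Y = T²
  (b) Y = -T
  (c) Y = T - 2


Checking option (a) Y = T²:
  T = 1.34 -> Y = 1.796 ✓
  T = 1.869 -> Y = 3.495 ✓
  T = 1.81 -> Y = 3.277 ✓
All samples match this transformation.

(a) T²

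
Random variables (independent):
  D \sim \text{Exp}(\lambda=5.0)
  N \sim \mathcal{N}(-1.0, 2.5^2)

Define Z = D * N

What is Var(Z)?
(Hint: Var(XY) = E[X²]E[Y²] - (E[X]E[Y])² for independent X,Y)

Var(XY) = E[X²]E[Y²] - (E[X]E[Y])²
E[D] = 0.2, Var(D) = 0.04
E[N] = -1, Var(N) = 6.25
E[D²] = 0.04 + 0.2² = 0.08
E[N²] = 6.25 + (-1)² = 7.25
Var(Z) = 0.08*7.25 - (0.2*(-1))²
= 0.58 - 0.04 = 0.54

0.54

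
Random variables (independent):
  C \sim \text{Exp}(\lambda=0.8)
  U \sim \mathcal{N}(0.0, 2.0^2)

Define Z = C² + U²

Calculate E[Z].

E[Z] = E[C²] + E[U²]
E[C²] = Var(C) + E[C]² = 1.5625 + 1.5625 = 3.125
E[U²] = Var(U) + E[U]² = 4 + 0 = 4
E[Z] = 3.125 + 4 = 7.125

7.125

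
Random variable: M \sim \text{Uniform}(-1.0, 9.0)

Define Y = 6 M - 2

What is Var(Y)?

For Y = aM + b: Var(Y) = a² * Var(M)
Var(M) = (9 + 1)^2/12 = 8.3333333
Var(Y) = 6² * 8.3333333 = 36 * 8.3333333 = 300

300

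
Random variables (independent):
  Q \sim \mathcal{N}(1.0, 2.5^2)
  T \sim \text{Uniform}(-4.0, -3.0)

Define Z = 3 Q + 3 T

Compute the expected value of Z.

E[Z] = 3*E[Q] + 3*E[T]
E[Q] = 1
E[T] = -3.5
E[Z] = 3*1 + 3*(-3.5) = -7.5

-7.5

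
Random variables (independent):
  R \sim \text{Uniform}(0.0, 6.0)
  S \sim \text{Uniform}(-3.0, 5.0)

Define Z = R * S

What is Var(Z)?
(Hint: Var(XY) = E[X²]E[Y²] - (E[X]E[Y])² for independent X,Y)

Var(XY) = E[X²]E[Y²] - (E[X]E[Y])²
E[R] = 3, Var(R) = 3
E[S] = 1, Var(S) = 5.3333333
E[R²] = 3 + 3² = 12
E[S²] = 5.3333333 + 1² = 6.3333333
Var(Z) = 12*6.3333333 - (3*1)²
= 76 - 9 = 67

67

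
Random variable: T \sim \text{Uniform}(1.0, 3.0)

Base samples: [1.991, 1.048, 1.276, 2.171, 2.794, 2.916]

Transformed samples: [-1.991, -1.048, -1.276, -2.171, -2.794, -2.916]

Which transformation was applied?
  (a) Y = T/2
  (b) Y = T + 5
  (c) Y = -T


Checking option (c) Y = -T:
  T = 1.991 -> Y = -1.991 ✓
  T = 1.048 -> Y = -1.048 ✓
  T = 1.276 -> Y = -1.276 ✓
All samples match this transformation.

(c) -T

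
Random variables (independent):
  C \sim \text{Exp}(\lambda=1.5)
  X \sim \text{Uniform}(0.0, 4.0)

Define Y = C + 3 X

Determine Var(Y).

For independent RVs: Var(aX + bY) = a²Var(X) + b²Var(Y)
Var(C) = 0.44444444
Var(X) = 1.3333333
Var(Y) = 1²*0.44444444 + 3²*1.3333333
= 1*0.44444444 + 9*1.3333333 = 12.444444

12.444444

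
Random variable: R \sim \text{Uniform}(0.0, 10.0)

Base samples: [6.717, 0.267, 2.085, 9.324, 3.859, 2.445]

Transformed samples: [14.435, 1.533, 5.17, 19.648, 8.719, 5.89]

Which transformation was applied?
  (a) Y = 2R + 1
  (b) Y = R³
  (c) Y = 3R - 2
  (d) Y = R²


Checking option (a) Y = 2R + 1:
  R = 6.717 -> Y = 14.435 ✓
  R = 0.267 -> Y = 1.533 ✓
  R = 2.085 -> Y = 5.17 ✓
All samples match this transformation.

(a) 2R + 1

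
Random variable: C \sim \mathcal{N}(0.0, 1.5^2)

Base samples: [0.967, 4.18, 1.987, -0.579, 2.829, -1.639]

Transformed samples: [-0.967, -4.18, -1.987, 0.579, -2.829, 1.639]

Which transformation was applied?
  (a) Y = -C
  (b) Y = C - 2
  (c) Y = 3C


Checking option (a) Y = -C:
  C = 0.967 -> Y = -0.967 ✓
  C = 4.18 -> Y = -4.18 ✓
  C = 1.987 -> Y = -1.987 ✓
All samples match this transformation.

(a) -C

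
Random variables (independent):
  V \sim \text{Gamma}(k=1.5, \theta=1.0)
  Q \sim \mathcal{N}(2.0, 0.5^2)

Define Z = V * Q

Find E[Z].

For independent RVs: E[XY] = E[X]*E[Y]
E[V] = 1.5
E[Q] = 2
E[Z] = 1.5 * 2 = 3

3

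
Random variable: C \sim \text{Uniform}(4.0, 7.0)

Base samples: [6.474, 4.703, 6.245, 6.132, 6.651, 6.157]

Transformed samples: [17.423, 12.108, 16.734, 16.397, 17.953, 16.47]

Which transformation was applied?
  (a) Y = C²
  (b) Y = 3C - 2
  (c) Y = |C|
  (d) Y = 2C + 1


Checking option (b) Y = 3C - 2:
  C = 6.474 -> Y = 17.423 ✓
  C = 4.703 -> Y = 12.108 ✓
  C = 6.245 -> Y = 16.734 ✓
All samples match this transformation.

(b) 3C - 2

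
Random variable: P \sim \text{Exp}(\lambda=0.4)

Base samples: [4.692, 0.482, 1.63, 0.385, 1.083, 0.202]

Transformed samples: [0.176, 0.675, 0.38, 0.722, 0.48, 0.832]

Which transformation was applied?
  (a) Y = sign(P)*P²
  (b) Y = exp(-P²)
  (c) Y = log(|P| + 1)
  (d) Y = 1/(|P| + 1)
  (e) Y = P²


Checking option (d) Y = 1/(|P| + 1):
  P = 4.692 -> Y = 0.176 ✓
  P = 0.482 -> Y = 0.675 ✓
  P = 1.63 -> Y = 0.38 ✓
All samples match this transformation.

(d) 1/(|P| + 1)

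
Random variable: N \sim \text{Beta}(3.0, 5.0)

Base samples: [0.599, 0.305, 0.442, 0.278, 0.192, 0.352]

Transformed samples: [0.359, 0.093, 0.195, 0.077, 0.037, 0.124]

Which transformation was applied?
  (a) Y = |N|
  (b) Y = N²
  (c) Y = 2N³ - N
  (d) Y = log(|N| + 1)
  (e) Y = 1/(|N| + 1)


Checking option (b) Y = N²:
  N = 0.599 -> Y = 0.359 ✓
  N = 0.305 -> Y = 0.093 ✓
  N = 0.442 -> Y = 0.195 ✓
All samples match this transformation.

(b) N²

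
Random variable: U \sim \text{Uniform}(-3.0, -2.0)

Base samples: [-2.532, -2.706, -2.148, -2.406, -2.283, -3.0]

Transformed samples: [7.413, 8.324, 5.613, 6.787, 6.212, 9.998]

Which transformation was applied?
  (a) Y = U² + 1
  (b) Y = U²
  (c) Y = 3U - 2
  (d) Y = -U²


Checking option (a) Y = U² + 1:
  U = -2.532 -> Y = 7.413 ✓
  U = -2.706 -> Y = 8.324 ✓
  U = -2.148 -> Y = 5.613 ✓
All samples match this transformation.

(a) U² + 1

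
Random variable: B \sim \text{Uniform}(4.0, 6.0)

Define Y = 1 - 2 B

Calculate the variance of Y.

For Y = aB + b: Var(Y) = a² * Var(B)
Var(B) = (6 - 4)^2/12 = 0.33333333
Var(Y) = (-2)² * 0.33333333 = 4 * 0.33333333 = 1.3333333

1.3333333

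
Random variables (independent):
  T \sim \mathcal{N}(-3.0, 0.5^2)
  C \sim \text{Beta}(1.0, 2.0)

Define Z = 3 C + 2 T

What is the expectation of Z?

E[Z] = 2*E[T] + 3*E[C]
E[T] = -3
E[C] = 0.33333333
E[Z] = 2*(-3) + 3*0.33333333 = -5

-5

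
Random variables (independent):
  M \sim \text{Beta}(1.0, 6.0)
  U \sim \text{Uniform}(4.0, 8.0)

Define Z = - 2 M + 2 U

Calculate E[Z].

E[Z] = -2*E[M] + 2*E[U]
E[M] = 0.14285714
E[U] = 6
E[Z] = -2*0.14285714 + 2*6 = 11.714286

11.714286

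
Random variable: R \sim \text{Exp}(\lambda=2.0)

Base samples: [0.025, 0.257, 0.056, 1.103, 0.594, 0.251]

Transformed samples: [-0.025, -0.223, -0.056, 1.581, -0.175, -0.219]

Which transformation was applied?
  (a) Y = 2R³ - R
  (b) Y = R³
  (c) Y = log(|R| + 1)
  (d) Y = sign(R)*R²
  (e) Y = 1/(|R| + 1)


Checking option (a) Y = 2R³ - R:
  R = 0.025 -> Y = -0.025 ✓
  R = 0.257 -> Y = -0.223 ✓
  R = 0.056 -> Y = -0.056 ✓
All samples match this transformation.

(a) 2R³ - R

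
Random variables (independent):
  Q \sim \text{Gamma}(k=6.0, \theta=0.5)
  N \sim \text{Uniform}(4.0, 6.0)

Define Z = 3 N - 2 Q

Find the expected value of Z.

E[Z] = -2*E[Q] + 3*E[N]
E[Q] = 3
E[N] = 5
E[Z] = -2*3 + 3*5 = 9

9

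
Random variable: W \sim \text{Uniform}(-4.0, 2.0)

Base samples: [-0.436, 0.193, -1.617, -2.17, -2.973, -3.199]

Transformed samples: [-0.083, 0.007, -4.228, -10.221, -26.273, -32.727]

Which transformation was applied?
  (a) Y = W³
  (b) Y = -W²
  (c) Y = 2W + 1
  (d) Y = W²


Checking option (a) Y = W³:
  W = -0.436 -> Y = -0.083 ✓
  W = 0.193 -> Y = 0.007 ✓
  W = -1.617 -> Y = -4.228 ✓
All samples match this transformation.

(a) W³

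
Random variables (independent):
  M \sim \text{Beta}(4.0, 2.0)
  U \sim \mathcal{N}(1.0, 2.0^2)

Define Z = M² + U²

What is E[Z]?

E[Z] = E[M²] + E[U²]
E[M²] = Var(M) + E[M]² = 0.031746032 + 0.44444444 = 0.47619048
E[U²] = Var(U) + E[U]² = 4 + 1 = 5
E[Z] = 0.47619048 + 5 = 5.4761905

5.4761905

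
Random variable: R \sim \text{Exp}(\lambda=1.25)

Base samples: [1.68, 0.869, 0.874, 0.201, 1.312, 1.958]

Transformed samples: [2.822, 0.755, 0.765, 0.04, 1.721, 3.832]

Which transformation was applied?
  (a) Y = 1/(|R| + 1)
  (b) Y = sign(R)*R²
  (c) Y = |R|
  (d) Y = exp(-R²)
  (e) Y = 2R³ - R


Checking option (b) Y = sign(R)*R²:
  R = 1.68 -> Y = 2.822 ✓
  R = 0.869 -> Y = 0.755 ✓
  R = 0.874 -> Y = 0.765 ✓
All samples match this transformation.

(b) sign(R)*R²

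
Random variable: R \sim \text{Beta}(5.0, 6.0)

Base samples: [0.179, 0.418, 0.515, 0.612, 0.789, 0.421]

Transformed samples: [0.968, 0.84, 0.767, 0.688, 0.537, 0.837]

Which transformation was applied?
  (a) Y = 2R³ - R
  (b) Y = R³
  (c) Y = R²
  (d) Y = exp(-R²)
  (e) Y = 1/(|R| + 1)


Checking option (d) Y = exp(-R²):
  R = 0.179 -> Y = 0.968 ✓
  R = 0.418 -> Y = 0.84 ✓
  R = 0.515 -> Y = 0.767 ✓
All samples match this transformation.

(d) exp(-R²)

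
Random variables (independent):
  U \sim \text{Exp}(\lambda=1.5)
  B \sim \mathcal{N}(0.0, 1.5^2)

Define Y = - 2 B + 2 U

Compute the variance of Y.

For independent RVs: Var(aX + bY) = a²Var(X) + b²Var(Y)
Var(U) = 0.44444444
Var(B) = 2.25
Var(Y) = 2²*0.44444444 + (-2)²*2.25
= 4*0.44444444 + 4*2.25 = 10.777778

10.777778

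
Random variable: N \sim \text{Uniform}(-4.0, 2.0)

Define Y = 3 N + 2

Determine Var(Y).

For Y = aN + b: Var(Y) = a² * Var(N)
Var(N) = (2 + 4)^2/12 = 3
Var(Y) = 3² * 3 = 9 * 3 = 27

27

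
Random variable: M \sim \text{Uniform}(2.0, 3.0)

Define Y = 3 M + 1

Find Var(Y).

For Y = aM + b: Var(Y) = a² * Var(M)
Var(M) = (3 - 2)^2/12 = 0.083333333
Var(Y) = 3² * 0.083333333 = 9 * 0.083333333 = 0.75

0.75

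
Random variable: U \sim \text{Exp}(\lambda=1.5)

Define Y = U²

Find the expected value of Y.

Using E[X²] = Var(X) + (E[X])²:
E[U] = 0.66666667
Var(U) = 1/1.5^2 = 0.44444444
E[U²] = 0.44444444 + 0.66666667² = 0.44444444 + 0.44444444 = 0.88888889

0.88888889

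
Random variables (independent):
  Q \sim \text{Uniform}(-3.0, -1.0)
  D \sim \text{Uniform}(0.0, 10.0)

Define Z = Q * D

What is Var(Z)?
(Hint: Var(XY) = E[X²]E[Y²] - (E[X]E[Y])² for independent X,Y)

Var(XY) = E[X²]E[Y²] - (E[X]E[Y])²
E[Q] = -2, Var(Q) = 0.33333333
E[D] = 5, Var(D) = 8.3333333
E[Q²] = 0.33333333 + (-2)² = 4.3333333
E[D²] = 8.3333333 + 5² = 33.333333
Var(Z) = 4.3333333*33.333333 - (-2*5)²
= 144.44444 - 100 = 44.444444

44.444444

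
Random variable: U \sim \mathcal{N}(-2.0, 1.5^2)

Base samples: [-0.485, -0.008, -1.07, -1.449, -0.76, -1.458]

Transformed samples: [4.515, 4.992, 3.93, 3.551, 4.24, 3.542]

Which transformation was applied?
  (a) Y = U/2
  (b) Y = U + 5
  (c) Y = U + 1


Checking option (b) Y = U + 5:
  U = -0.485 -> Y = 4.515 ✓
  U = -0.008 -> Y = 4.992 ✓
  U = -1.07 -> Y = 3.93 ✓
All samples match this transformation.

(b) U + 5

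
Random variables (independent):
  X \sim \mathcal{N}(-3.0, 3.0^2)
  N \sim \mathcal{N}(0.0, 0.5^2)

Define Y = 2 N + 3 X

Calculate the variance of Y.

For independent RVs: Var(aX + bY) = a²Var(X) + b²Var(Y)
Var(X) = 9
Var(N) = 0.25
Var(Y) = 3²*9 + 2²*0.25
= 9*9 + 4*0.25 = 82

82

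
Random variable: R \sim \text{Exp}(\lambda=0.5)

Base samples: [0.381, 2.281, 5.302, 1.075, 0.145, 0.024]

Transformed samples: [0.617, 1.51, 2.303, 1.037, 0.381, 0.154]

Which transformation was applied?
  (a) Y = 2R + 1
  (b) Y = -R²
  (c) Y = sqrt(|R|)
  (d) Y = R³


Checking option (c) Y = sqrt(|R|):
  R = 0.381 -> Y = 0.617 ✓
  R = 2.281 -> Y = 1.51 ✓
  R = 5.302 -> Y = 2.303 ✓
All samples match this transformation.

(c) sqrt(|R|)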